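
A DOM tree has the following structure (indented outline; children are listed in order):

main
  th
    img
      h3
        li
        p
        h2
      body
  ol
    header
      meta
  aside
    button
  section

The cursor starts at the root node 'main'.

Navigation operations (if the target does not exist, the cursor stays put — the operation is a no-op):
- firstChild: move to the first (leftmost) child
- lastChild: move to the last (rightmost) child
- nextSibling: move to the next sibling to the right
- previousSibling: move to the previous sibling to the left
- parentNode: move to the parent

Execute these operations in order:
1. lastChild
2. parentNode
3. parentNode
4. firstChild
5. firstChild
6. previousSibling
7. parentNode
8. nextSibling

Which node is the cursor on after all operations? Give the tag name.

Answer: ol

Derivation:
After 1 (lastChild): section
After 2 (parentNode): main
After 3 (parentNode): main (no-op, stayed)
After 4 (firstChild): th
After 5 (firstChild): img
After 6 (previousSibling): img (no-op, stayed)
After 7 (parentNode): th
After 8 (nextSibling): ol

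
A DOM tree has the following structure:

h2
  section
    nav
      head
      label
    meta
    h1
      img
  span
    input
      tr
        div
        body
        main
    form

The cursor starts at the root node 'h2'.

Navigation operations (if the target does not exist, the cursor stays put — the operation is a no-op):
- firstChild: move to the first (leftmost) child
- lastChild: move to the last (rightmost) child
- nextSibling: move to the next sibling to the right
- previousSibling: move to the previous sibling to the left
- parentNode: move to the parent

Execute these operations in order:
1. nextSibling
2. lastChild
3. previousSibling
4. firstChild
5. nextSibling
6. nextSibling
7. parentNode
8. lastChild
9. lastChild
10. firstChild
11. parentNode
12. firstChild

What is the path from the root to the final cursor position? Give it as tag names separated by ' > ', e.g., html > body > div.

After 1 (nextSibling): h2 (no-op, stayed)
After 2 (lastChild): span
After 3 (previousSibling): section
After 4 (firstChild): nav
After 5 (nextSibling): meta
After 6 (nextSibling): h1
After 7 (parentNode): section
After 8 (lastChild): h1
After 9 (lastChild): img
After 10 (firstChild): img (no-op, stayed)
After 11 (parentNode): h1
After 12 (firstChild): img

Answer: h2 > section > h1 > img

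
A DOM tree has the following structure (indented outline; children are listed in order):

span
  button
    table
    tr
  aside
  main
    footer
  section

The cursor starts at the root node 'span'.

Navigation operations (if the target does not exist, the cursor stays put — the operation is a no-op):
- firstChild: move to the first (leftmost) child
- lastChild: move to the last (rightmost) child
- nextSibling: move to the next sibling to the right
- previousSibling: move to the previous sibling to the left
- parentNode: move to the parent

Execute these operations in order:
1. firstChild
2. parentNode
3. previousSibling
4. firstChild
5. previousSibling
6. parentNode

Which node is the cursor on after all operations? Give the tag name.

After 1 (firstChild): button
After 2 (parentNode): span
After 3 (previousSibling): span (no-op, stayed)
After 4 (firstChild): button
After 5 (previousSibling): button (no-op, stayed)
After 6 (parentNode): span

Answer: span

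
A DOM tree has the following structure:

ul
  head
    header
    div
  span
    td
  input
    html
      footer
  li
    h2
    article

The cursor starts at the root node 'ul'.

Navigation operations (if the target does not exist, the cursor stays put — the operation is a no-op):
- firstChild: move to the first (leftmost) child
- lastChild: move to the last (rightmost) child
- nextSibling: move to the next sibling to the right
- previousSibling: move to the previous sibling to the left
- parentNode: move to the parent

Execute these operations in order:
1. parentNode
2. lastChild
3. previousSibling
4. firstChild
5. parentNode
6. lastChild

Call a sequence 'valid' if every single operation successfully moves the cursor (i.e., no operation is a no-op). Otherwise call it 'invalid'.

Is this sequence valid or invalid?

Answer: invalid

Derivation:
After 1 (parentNode): ul (no-op, stayed)
After 2 (lastChild): li
After 3 (previousSibling): input
After 4 (firstChild): html
After 5 (parentNode): input
After 6 (lastChild): html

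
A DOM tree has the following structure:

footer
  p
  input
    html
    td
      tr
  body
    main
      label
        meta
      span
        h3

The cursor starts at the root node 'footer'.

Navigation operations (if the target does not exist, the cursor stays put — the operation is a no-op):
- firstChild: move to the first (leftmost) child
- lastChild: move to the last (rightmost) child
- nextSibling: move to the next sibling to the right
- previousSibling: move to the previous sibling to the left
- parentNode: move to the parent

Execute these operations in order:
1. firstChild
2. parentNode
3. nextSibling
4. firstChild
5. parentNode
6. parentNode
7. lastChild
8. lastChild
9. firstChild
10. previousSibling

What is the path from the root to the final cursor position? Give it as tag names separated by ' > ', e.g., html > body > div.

Answer: footer > body > main > label

Derivation:
After 1 (firstChild): p
After 2 (parentNode): footer
After 3 (nextSibling): footer (no-op, stayed)
After 4 (firstChild): p
After 5 (parentNode): footer
After 6 (parentNode): footer (no-op, stayed)
After 7 (lastChild): body
After 8 (lastChild): main
After 9 (firstChild): label
After 10 (previousSibling): label (no-op, stayed)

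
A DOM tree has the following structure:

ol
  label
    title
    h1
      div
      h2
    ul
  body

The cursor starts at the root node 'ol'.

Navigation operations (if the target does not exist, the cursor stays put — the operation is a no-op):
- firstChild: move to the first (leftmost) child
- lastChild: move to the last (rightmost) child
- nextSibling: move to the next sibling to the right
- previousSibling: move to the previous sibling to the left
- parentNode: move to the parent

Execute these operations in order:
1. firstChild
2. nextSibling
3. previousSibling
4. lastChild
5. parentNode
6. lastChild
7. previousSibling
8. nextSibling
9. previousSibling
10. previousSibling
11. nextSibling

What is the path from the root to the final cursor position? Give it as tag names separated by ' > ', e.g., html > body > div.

Answer: ol > label > h1

Derivation:
After 1 (firstChild): label
After 2 (nextSibling): body
After 3 (previousSibling): label
After 4 (lastChild): ul
After 5 (parentNode): label
After 6 (lastChild): ul
After 7 (previousSibling): h1
After 8 (nextSibling): ul
After 9 (previousSibling): h1
After 10 (previousSibling): title
After 11 (nextSibling): h1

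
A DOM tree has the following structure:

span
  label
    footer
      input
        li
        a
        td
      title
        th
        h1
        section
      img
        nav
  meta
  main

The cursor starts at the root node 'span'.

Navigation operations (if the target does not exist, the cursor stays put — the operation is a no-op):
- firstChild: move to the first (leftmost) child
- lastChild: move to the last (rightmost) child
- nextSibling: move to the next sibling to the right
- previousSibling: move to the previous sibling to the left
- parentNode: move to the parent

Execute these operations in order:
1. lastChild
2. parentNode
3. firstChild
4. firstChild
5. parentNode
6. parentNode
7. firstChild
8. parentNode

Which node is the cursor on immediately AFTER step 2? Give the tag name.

After 1 (lastChild): main
After 2 (parentNode): span

Answer: span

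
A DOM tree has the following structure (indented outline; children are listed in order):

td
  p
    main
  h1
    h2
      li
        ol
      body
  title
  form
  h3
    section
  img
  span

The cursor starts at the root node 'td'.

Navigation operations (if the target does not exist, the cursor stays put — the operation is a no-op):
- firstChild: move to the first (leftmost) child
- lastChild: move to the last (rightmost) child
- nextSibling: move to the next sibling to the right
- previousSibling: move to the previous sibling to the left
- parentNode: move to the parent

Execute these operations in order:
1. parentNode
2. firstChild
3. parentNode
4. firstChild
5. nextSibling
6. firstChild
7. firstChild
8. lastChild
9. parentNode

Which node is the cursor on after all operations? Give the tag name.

After 1 (parentNode): td (no-op, stayed)
After 2 (firstChild): p
After 3 (parentNode): td
After 4 (firstChild): p
After 5 (nextSibling): h1
After 6 (firstChild): h2
After 7 (firstChild): li
After 8 (lastChild): ol
After 9 (parentNode): li

Answer: li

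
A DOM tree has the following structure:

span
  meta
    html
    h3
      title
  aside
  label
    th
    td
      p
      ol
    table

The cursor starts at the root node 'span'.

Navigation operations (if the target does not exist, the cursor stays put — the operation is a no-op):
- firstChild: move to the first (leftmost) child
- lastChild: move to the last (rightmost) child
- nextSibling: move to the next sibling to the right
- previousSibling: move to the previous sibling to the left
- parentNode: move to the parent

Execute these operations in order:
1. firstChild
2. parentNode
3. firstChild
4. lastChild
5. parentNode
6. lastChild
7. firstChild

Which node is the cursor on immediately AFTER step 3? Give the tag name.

After 1 (firstChild): meta
After 2 (parentNode): span
After 3 (firstChild): meta

Answer: meta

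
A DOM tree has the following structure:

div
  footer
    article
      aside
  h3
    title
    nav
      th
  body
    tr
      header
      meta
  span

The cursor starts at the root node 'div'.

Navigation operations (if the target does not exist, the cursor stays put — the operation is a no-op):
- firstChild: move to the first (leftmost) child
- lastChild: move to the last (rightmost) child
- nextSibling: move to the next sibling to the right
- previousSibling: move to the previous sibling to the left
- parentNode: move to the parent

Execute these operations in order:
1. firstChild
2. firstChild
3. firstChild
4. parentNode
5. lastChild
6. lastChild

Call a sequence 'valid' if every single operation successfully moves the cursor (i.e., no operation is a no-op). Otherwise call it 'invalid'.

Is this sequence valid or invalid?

After 1 (firstChild): footer
After 2 (firstChild): article
After 3 (firstChild): aside
After 4 (parentNode): article
After 5 (lastChild): aside
After 6 (lastChild): aside (no-op, stayed)

Answer: invalid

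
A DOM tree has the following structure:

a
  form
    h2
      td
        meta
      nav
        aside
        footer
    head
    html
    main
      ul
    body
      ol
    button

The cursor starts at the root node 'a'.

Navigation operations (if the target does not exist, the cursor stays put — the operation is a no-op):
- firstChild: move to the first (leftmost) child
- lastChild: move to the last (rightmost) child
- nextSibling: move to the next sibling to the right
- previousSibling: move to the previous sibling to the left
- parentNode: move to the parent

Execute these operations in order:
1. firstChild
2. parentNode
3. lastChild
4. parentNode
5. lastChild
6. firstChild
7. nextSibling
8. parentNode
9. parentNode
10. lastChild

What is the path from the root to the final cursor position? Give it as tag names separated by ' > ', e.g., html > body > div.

After 1 (firstChild): form
After 2 (parentNode): a
After 3 (lastChild): form
After 4 (parentNode): a
After 5 (lastChild): form
After 6 (firstChild): h2
After 7 (nextSibling): head
After 8 (parentNode): form
After 9 (parentNode): a
After 10 (lastChild): form

Answer: a > form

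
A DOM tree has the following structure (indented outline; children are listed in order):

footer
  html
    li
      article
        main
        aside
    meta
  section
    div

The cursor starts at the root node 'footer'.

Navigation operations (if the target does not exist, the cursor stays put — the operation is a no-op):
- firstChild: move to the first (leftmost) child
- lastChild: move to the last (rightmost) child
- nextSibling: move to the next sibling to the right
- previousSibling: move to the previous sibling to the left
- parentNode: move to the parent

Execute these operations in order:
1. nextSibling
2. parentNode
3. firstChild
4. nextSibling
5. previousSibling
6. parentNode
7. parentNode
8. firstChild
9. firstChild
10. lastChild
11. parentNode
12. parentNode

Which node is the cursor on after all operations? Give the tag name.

Answer: html

Derivation:
After 1 (nextSibling): footer (no-op, stayed)
After 2 (parentNode): footer (no-op, stayed)
After 3 (firstChild): html
After 4 (nextSibling): section
After 5 (previousSibling): html
After 6 (parentNode): footer
After 7 (parentNode): footer (no-op, stayed)
After 8 (firstChild): html
After 9 (firstChild): li
After 10 (lastChild): article
After 11 (parentNode): li
After 12 (parentNode): html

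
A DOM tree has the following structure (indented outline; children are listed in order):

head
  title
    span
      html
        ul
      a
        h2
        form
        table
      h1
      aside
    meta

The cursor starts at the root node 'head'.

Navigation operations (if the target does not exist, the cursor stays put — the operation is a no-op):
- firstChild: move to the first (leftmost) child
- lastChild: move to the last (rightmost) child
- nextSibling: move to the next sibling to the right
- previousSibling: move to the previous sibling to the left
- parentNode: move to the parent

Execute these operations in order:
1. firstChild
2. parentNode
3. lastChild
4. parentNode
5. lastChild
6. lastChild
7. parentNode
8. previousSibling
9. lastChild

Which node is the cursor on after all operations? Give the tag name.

Answer: meta

Derivation:
After 1 (firstChild): title
After 2 (parentNode): head
After 3 (lastChild): title
After 4 (parentNode): head
After 5 (lastChild): title
After 6 (lastChild): meta
After 7 (parentNode): title
After 8 (previousSibling): title (no-op, stayed)
After 9 (lastChild): meta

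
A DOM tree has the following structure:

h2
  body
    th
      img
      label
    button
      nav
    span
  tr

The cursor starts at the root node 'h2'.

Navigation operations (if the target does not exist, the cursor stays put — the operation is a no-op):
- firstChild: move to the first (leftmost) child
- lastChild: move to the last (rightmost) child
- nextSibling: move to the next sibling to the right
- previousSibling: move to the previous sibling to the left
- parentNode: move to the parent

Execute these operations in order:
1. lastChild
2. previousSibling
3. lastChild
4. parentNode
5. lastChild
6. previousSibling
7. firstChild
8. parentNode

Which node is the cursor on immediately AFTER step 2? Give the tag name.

Answer: body

Derivation:
After 1 (lastChild): tr
After 2 (previousSibling): body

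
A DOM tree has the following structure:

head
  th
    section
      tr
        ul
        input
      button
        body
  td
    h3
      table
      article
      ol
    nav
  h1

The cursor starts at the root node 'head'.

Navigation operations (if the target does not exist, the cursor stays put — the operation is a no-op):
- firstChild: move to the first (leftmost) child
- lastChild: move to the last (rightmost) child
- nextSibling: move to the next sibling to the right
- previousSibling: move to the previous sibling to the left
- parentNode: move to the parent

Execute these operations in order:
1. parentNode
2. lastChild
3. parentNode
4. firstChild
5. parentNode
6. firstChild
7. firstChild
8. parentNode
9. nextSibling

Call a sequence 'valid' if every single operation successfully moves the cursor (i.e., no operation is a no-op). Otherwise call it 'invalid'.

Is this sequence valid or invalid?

Answer: invalid

Derivation:
After 1 (parentNode): head (no-op, stayed)
After 2 (lastChild): h1
After 3 (parentNode): head
After 4 (firstChild): th
After 5 (parentNode): head
After 6 (firstChild): th
After 7 (firstChild): section
After 8 (parentNode): th
After 9 (nextSibling): td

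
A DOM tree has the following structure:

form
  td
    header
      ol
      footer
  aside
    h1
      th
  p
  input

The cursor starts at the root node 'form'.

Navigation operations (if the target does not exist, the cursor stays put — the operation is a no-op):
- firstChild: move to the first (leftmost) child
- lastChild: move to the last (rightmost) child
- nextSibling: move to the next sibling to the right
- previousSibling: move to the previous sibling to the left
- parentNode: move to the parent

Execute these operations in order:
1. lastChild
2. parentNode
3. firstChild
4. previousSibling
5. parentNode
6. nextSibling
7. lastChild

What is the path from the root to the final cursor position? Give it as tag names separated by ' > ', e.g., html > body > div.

Answer: form > input

Derivation:
After 1 (lastChild): input
After 2 (parentNode): form
After 3 (firstChild): td
After 4 (previousSibling): td (no-op, stayed)
After 5 (parentNode): form
After 6 (nextSibling): form (no-op, stayed)
After 7 (lastChild): input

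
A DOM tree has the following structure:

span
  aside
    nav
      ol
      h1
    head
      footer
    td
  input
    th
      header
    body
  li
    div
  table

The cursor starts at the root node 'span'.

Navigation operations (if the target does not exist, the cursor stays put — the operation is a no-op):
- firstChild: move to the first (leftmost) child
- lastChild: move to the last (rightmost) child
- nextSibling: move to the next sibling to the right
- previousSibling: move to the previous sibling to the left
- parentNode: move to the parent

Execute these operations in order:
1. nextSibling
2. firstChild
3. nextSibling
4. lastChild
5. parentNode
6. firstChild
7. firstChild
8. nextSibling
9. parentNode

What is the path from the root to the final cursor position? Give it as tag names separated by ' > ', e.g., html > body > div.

After 1 (nextSibling): span (no-op, stayed)
After 2 (firstChild): aside
After 3 (nextSibling): input
After 4 (lastChild): body
After 5 (parentNode): input
After 6 (firstChild): th
After 7 (firstChild): header
After 8 (nextSibling): header (no-op, stayed)
After 9 (parentNode): th

Answer: span > input > th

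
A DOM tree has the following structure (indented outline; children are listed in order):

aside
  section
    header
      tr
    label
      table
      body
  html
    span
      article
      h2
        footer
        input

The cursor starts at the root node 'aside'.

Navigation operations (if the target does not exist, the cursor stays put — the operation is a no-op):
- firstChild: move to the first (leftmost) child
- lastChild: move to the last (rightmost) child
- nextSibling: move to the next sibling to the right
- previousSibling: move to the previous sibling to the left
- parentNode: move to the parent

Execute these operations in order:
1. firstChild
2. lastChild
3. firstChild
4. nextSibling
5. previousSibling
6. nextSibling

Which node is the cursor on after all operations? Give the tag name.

Answer: body

Derivation:
After 1 (firstChild): section
After 2 (lastChild): label
After 3 (firstChild): table
After 4 (nextSibling): body
After 5 (previousSibling): table
After 6 (nextSibling): body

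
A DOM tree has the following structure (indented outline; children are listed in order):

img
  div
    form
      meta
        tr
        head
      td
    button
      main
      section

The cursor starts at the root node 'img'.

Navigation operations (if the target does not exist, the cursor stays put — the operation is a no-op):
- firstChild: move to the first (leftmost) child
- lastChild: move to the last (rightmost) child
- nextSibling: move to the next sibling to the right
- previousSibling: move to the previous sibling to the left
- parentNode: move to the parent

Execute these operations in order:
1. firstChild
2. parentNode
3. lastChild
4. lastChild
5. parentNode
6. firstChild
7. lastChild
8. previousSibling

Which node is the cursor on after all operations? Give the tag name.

After 1 (firstChild): div
After 2 (parentNode): img
After 3 (lastChild): div
After 4 (lastChild): button
After 5 (parentNode): div
After 6 (firstChild): form
After 7 (lastChild): td
After 8 (previousSibling): meta

Answer: meta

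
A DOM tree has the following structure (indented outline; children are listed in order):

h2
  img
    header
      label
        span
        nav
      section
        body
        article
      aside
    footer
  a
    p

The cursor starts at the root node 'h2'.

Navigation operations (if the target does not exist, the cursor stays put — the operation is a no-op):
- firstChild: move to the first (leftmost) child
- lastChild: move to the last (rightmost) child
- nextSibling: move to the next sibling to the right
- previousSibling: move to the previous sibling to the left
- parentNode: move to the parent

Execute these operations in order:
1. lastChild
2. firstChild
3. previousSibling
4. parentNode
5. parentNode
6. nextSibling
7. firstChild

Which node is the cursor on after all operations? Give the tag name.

Answer: img

Derivation:
After 1 (lastChild): a
After 2 (firstChild): p
After 3 (previousSibling): p (no-op, stayed)
After 4 (parentNode): a
After 5 (parentNode): h2
After 6 (nextSibling): h2 (no-op, stayed)
After 7 (firstChild): img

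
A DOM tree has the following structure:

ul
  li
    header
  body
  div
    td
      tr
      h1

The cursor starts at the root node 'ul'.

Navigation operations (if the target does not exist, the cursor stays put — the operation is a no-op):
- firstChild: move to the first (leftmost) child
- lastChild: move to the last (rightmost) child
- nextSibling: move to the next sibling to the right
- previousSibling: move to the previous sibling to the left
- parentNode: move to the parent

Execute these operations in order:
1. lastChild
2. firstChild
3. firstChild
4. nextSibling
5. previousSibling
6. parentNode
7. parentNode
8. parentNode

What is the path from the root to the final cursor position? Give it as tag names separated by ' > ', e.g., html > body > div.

Answer: ul

Derivation:
After 1 (lastChild): div
After 2 (firstChild): td
After 3 (firstChild): tr
After 4 (nextSibling): h1
After 5 (previousSibling): tr
After 6 (parentNode): td
After 7 (parentNode): div
After 8 (parentNode): ul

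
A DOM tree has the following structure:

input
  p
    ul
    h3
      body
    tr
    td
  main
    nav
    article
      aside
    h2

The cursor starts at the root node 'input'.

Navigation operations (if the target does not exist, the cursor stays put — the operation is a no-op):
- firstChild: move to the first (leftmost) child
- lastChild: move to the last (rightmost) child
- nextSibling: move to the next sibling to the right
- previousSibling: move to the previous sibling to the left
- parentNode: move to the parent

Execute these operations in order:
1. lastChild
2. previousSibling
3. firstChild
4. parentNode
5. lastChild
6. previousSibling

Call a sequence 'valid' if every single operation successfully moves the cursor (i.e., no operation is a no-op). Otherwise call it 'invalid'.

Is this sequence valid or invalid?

After 1 (lastChild): main
After 2 (previousSibling): p
After 3 (firstChild): ul
After 4 (parentNode): p
After 5 (lastChild): td
After 6 (previousSibling): tr

Answer: valid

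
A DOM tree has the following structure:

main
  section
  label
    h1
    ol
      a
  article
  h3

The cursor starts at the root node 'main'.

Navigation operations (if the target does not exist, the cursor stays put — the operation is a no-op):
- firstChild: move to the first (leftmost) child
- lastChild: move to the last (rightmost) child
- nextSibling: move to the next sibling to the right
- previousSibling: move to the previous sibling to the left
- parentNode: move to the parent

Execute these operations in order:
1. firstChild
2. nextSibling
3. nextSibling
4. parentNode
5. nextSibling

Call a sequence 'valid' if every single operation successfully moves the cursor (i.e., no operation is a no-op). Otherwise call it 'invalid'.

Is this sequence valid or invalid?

After 1 (firstChild): section
After 2 (nextSibling): label
After 3 (nextSibling): article
After 4 (parentNode): main
After 5 (nextSibling): main (no-op, stayed)

Answer: invalid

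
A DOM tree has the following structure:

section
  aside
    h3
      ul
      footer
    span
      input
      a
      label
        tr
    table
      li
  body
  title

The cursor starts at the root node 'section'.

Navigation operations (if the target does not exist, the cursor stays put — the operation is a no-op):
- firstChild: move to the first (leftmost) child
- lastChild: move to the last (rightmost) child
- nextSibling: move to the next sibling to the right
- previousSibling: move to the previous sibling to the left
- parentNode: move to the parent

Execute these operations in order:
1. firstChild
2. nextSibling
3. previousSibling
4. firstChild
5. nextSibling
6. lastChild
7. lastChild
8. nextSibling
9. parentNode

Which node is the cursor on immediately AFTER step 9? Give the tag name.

After 1 (firstChild): aside
After 2 (nextSibling): body
After 3 (previousSibling): aside
After 4 (firstChild): h3
After 5 (nextSibling): span
After 6 (lastChild): label
After 7 (lastChild): tr
After 8 (nextSibling): tr (no-op, stayed)
After 9 (parentNode): label

Answer: label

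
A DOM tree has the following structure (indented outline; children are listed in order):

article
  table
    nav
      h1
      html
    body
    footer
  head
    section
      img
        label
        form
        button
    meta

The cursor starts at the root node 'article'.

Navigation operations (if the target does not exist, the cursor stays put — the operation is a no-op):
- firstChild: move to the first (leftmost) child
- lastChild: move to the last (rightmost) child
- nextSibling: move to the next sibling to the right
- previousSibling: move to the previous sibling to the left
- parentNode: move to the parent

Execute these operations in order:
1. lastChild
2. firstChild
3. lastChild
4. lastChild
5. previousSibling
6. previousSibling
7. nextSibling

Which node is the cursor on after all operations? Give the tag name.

Answer: form

Derivation:
After 1 (lastChild): head
After 2 (firstChild): section
After 3 (lastChild): img
After 4 (lastChild): button
After 5 (previousSibling): form
After 6 (previousSibling): label
After 7 (nextSibling): form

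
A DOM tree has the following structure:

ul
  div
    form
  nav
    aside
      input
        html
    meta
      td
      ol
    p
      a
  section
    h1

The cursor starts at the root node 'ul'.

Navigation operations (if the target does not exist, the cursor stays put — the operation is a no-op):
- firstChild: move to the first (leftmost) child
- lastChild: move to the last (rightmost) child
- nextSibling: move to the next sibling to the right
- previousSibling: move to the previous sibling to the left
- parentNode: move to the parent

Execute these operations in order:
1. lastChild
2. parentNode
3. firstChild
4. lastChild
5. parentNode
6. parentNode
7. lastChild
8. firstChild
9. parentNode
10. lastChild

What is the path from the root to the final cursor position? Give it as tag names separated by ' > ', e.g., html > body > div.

Answer: ul > section > h1

Derivation:
After 1 (lastChild): section
After 2 (parentNode): ul
After 3 (firstChild): div
After 4 (lastChild): form
After 5 (parentNode): div
After 6 (parentNode): ul
After 7 (lastChild): section
After 8 (firstChild): h1
After 9 (parentNode): section
After 10 (lastChild): h1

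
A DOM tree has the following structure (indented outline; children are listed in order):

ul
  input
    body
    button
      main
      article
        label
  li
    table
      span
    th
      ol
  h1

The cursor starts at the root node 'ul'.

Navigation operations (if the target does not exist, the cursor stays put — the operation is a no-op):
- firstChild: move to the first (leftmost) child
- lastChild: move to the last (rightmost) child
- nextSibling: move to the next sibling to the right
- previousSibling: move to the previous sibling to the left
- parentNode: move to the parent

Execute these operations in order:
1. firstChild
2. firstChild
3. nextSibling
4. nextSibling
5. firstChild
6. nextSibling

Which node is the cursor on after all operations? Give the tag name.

After 1 (firstChild): input
After 2 (firstChild): body
After 3 (nextSibling): button
After 4 (nextSibling): button (no-op, stayed)
After 5 (firstChild): main
After 6 (nextSibling): article

Answer: article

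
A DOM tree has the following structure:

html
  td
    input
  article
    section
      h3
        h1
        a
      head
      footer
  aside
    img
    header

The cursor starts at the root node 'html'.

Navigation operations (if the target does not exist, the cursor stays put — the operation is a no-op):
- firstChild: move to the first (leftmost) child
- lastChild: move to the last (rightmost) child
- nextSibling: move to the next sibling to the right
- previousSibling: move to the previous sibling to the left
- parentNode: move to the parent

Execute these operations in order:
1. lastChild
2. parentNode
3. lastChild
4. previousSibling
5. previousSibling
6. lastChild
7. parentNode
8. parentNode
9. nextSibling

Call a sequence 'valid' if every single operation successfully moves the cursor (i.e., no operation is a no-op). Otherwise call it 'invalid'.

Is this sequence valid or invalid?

Answer: invalid

Derivation:
After 1 (lastChild): aside
After 2 (parentNode): html
After 3 (lastChild): aside
After 4 (previousSibling): article
After 5 (previousSibling): td
After 6 (lastChild): input
After 7 (parentNode): td
After 8 (parentNode): html
After 9 (nextSibling): html (no-op, stayed)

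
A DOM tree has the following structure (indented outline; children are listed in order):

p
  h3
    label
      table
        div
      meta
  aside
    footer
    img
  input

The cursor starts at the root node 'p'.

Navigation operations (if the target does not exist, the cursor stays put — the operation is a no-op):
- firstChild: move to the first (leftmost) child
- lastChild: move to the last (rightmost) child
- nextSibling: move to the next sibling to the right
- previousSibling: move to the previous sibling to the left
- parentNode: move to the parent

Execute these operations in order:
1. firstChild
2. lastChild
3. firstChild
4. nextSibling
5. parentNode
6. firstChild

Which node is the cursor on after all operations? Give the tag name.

Answer: table

Derivation:
After 1 (firstChild): h3
After 2 (lastChild): label
After 3 (firstChild): table
After 4 (nextSibling): meta
After 5 (parentNode): label
After 6 (firstChild): table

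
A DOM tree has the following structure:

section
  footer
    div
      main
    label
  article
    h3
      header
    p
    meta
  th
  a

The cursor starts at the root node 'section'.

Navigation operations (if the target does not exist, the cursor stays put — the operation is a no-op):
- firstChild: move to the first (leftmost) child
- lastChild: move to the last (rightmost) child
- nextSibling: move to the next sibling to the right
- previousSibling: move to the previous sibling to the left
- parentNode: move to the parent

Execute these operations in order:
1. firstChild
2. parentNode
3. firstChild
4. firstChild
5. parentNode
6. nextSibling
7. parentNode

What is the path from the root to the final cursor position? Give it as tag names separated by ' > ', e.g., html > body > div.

Answer: section

Derivation:
After 1 (firstChild): footer
After 2 (parentNode): section
After 3 (firstChild): footer
After 4 (firstChild): div
After 5 (parentNode): footer
After 6 (nextSibling): article
After 7 (parentNode): section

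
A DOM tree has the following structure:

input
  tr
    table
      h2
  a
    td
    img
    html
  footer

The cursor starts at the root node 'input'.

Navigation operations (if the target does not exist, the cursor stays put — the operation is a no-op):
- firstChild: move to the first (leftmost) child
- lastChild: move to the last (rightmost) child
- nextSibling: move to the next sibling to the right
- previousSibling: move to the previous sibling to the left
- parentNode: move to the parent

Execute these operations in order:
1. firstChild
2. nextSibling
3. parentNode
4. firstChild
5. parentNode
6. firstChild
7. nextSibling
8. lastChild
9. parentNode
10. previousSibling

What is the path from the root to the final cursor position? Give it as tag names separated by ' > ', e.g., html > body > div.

After 1 (firstChild): tr
After 2 (nextSibling): a
After 3 (parentNode): input
After 4 (firstChild): tr
After 5 (parentNode): input
After 6 (firstChild): tr
After 7 (nextSibling): a
After 8 (lastChild): html
After 9 (parentNode): a
After 10 (previousSibling): tr

Answer: input > tr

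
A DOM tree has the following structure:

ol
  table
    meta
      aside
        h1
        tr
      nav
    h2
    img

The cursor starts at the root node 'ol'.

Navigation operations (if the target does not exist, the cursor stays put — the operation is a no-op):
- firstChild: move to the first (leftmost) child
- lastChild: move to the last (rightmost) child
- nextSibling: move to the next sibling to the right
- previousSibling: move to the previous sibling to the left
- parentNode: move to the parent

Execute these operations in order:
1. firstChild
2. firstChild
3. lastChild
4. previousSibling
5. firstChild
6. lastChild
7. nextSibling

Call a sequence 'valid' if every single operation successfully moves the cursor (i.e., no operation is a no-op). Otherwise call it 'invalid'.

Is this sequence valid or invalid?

After 1 (firstChild): table
After 2 (firstChild): meta
After 3 (lastChild): nav
After 4 (previousSibling): aside
After 5 (firstChild): h1
After 6 (lastChild): h1 (no-op, stayed)
After 7 (nextSibling): tr

Answer: invalid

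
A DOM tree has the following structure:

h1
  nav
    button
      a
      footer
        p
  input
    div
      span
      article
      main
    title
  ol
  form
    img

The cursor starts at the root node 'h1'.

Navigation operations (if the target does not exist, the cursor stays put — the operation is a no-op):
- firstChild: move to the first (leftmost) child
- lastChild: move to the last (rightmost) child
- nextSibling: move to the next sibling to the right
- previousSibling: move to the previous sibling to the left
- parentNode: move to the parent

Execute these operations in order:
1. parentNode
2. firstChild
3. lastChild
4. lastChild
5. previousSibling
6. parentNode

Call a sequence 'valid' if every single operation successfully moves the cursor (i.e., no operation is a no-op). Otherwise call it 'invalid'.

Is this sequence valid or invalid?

After 1 (parentNode): h1 (no-op, stayed)
After 2 (firstChild): nav
After 3 (lastChild): button
After 4 (lastChild): footer
After 5 (previousSibling): a
After 6 (parentNode): button

Answer: invalid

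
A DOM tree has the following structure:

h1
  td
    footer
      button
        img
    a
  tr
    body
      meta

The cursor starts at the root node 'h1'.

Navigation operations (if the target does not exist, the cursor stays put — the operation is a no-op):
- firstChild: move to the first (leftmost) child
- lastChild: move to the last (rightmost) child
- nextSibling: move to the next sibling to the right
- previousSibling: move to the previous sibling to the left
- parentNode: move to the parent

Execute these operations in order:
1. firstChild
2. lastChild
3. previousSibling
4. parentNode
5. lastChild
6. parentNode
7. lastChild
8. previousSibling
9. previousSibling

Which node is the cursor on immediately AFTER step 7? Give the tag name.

Answer: a

Derivation:
After 1 (firstChild): td
After 2 (lastChild): a
After 3 (previousSibling): footer
After 4 (parentNode): td
After 5 (lastChild): a
After 6 (parentNode): td
After 7 (lastChild): a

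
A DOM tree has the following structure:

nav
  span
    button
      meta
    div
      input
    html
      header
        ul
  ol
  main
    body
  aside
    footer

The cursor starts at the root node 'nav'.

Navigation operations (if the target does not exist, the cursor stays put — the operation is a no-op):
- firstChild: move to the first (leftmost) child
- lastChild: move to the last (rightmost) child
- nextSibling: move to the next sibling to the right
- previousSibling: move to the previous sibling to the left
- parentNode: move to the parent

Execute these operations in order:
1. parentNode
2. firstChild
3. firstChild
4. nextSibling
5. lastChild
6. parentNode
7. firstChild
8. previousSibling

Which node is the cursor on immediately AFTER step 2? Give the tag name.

After 1 (parentNode): nav (no-op, stayed)
After 2 (firstChild): span

Answer: span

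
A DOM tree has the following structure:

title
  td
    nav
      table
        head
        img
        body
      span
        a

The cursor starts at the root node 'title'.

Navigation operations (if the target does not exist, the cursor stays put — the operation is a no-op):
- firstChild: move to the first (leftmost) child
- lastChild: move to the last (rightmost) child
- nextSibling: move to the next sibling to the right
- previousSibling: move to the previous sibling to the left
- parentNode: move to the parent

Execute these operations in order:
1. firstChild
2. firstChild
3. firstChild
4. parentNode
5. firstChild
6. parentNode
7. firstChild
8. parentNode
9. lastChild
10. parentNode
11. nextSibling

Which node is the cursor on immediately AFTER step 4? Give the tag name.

Answer: nav

Derivation:
After 1 (firstChild): td
After 2 (firstChild): nav
After 3 (firstChild): table
After 4 (parentNode): nav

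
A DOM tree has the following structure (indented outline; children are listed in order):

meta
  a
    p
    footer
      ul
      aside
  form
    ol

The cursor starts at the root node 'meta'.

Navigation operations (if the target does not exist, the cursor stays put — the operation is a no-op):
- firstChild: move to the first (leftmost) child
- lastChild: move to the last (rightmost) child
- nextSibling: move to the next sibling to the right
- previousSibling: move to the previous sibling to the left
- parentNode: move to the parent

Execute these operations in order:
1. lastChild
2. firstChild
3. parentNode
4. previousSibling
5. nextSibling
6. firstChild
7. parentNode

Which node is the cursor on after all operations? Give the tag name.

After 1 (lastChild): form
After 2 (firstChild): ol
After 3 (parentNode): form
After 4 (previousSibling): a
After 5 (nextSibling): form
After 6 (firstChild): ol
After 7 (parentNode): form

Answer: form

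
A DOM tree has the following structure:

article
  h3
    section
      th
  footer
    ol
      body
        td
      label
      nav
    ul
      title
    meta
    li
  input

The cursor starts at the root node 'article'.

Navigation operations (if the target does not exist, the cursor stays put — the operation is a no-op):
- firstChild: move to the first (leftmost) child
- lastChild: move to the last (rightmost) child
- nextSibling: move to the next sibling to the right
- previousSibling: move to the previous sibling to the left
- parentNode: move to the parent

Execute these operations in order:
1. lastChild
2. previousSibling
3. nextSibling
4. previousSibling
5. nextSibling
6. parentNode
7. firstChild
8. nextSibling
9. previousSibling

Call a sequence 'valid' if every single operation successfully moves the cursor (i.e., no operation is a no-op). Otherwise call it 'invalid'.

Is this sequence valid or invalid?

Answer: valid

Derivation:
After 1 (lastChild): input
After 2 (previousSibling): footer
After 3 (nextSibling): input
After 4 (previousSibling): footer
After 5 (nextSibling): input
After 6 (parentNode): article
After 7 (firstChild): h3
After 8 (nextSibling): footer
After 9 (previousSibling): h3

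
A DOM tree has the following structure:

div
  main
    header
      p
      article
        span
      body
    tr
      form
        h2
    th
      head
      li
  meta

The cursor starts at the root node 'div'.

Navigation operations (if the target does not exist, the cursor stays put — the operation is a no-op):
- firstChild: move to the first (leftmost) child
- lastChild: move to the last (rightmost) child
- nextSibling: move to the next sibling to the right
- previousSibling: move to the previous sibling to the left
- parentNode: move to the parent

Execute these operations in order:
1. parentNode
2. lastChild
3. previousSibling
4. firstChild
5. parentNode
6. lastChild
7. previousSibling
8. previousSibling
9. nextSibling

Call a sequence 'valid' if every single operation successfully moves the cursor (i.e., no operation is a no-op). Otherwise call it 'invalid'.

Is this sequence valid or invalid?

Answer: invalid

Derivation:
After 1 (parentNode): div (no-op, stayed)
After 2 (lastChild): meta
After 3 (previousSibling): main
After 4 (firstChild): header
After 5 (parentNode): main
After 6 (lastChild): th
After 7 (previousSibling): tr
After 8 (previousSibling): header
After 9 (nextSibling): tr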